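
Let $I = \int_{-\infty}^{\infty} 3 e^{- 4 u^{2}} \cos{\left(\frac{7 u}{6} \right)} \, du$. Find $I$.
$\frac{3 \sqrt{\pi}}{2 e^{\frac{49}{576}}}$

Let $b$ denote the cosine frequency and define $I(b) = \int_{-\infty}^{\infty} 3 e^{- 4 u^{2}} \cos{\left(b u \right)} \, du$.

Differentiating under the integral sign,
$$I'(b) = \int_{-\infty}^{\infty} - 3 u e^{- 4 u^{2}} \sin{\left(b u \right)} \, du.$$

Integrate $\int_{-\infty}^{\infty} u \sin(b u)\, e^{- 4 u^{2}}\, du$ by parts with $w = \sin(b u)$ and $dv = u\, e^{- 4 u^{2}}\, du$, giving $v = - \frac{e^{- 4 u^{2}}}{8}$. The boundary term vanishes and
$$\int_{-\infty}^{\infty} u \sin(b u)\, e^{- 4 u^{2}}\, du = \frac{b}{8} \int_{-\infty}^{\infty} \cos(b u)\, e^{- 4 u^{2}}\, du,$$
so $I'(b) = - \frac{b}{8}\, I(b)$.

This is a separable first-order ODE; solving with the initial condition $I(0) = \int_{-\infty}^{\infty} 3 e^{- 4 u^{2}}\,du = \frac{3 \sqrt{\pi}}{2}$ gives
$$I(b) = \frac{3 \sqrt{\pi} e^{- \frac{b^{2}}{16}}}{2}.$$

Setting $b = \frac{7}{6}$:
$$I = \frac{3 \sqrt{\pi}}{2 e^{\frac{49}{576}}}.$$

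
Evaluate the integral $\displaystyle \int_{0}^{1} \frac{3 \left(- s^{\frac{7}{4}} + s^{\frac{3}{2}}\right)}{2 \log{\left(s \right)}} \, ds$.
$- \log{\left(\frac{11 \sqrt{110}}{100} \right)}$

Replace the exponent $\frac{7}{4}$ by a parameter $a$: let $I(a) = \int_{0}^{1} \frac{3 \left(s^{\frac{3}{2}} - s^{a}\right)}{2 \log{\left(s \right)}} \, ds$.

Since $\dfrac{\partial}{\partial a}\,s^{a} = s^{a} \ln s$, the $\ln s$ in the denominator cancels and
$$\frac{dI}{da} = \int_{0}^{1} - \frac{3}{2} s^{a} \, ds = - \frac{3}{2} \left[\frac{s^{a+1}}{a+1}\right]_0^1 = - \frac{3}{2 a + 2}.$$

Integrating with respect to $a$ gives $I(a) = - \log{\left(\frac{2 \sqrt{10} \left(a + 1\right)^{\frac{3}{2}}}{25} \right)} + C$.

At $a = \frac{3}{2}$ the integrand is identically $0$, so $I(\frac{3}{2}) = 0$. The closed form gives $0$, hence $C = 0$.

Setting $a = \frac{7}{4}$:
$$I = - \log{\left(\frac{11 \sqrt{110}}{100} \right)}.$$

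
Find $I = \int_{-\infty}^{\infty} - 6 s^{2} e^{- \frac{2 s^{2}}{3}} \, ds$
$- \frac{9 \sqrt{6} \sqrt{\pi}}{4}$

Start from the elementary integral
$$J(a) = \int_{-\infty}^{\infty} - 6 e^{- a s^{2}} \, ds = - \frac{6 \sqrt{\pi}}{\sqrt{a}}.$$

Differentiating under the integral sign brings down a factor of $(-s^2)$:
$$\frac{dJ}{da} = \int_{-\infty}^{\infty} 6 s^{2} e^{- a s^{2}} \, ds = \frac{3 \sqrt{\pi}}{a^{\frac{3}{2}}}.$$

The integral on the left is $-I$, so $I = - \frac{3 \sqrt{\pi}}{a^{\frac{3}{2}}}$.

Setting $a = \frac{2}{3}$:
$$I = - \frac{9 \sqrt{6} \sqrt{\pi}}{4}.$$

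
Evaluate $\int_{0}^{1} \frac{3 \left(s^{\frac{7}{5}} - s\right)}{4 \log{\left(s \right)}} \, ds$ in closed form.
$\log{\left(\frac{\sqrt[4]{5} \cdot 6^{\frac{3}{4}}}{5} \right)}$

Consider the one-parameter family: let $I(a) = \int_{0}^{1} \frac{3 \left(s^{\frac{7}{5}} - s^{a}\right)}{4 \log{\left(s \right)}} \, ds$.

Since $\dfrac{\partial}{\partial a}\,s^{a} = s^{a} \ln s$, the $\ln s$ in the denominator cancels and
$$\frac{dI}{da} = \int_{0}^{1} - \frac{3}{4} s^{a} \, ds = - \frac{3}{4} \left[\frac{s^{a+1}}{a+1}\right]_0^1 = - \frac{3}{4 a + 4}.$$

Integrating with respect to $a$ gives $I(a) = - \frac{3 \log{\left(a + 1 \right)}}{4} - \frac{3 \log{\left(5 \right)}}{4} + \frac{3 \log{\left(12 \right)}}{4} + C$.

At $a = \frac{7}{5}$ the integrand is identically $0$, so $I(\frac{7}{5}) = 0$. The closed form gives $0$, hence $C = 0$.

Setting $a = 1$:
$$I = \log{\left(\frac{\sqrt[4]{5} \cdot 6^{\frac{3}{4}}}{5} \right)}.$$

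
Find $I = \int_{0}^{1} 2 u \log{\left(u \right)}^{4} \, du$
$\frac{3}{2}$

Consider the simpler parametrised integral
$$J(a) = \int_{0}^{1} 2 u^{a} \, du = \frac{2}{a + 1}.$$

Differentiating under the integral sign brings down a factor of $\ln u$:
$$\frac{dJ}{da} = \int_{0}^{1} 2 u^{a} \log{\left(u \right)} \, du = - \frac{2}{\left(a + 1\right)^{2}}.$$

Repeating $4$ times in total — each differentiation brings down another $\ln u$ — gives
$$\frac{d^{4}J}{da^{4}} = \int_{0}^{1} 2 u^{a} \log{\left(u \right)}^{4} \, du = \frac{48}{\left(a + 1\right)^{5}},$$
and the integrand here is exactly the target integrand, so $I = \frac{48}{\left(a + 1\right)^{5}}$.

Setting $a = 1$:
$$I = \frac{3}{2}.$$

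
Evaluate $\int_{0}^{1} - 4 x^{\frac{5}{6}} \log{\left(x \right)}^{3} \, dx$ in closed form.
$\frac{31104}{14641}$

Consider the simpler parametrised integral
$$J(a) = \int_{0}^{1} - 4 x^{a} \, dx = - \frac{4}{a + 1}.$$

Differentiating under the integral sign brings down a factor of $\ln x$:
$$\frac{dJ}{da} = \int_{0}^{1} - 4 x^{a} \log{\left(x \right)} \, dx = \frac{4}{\left(a + 1\right)^{2}}.$$

Repeating $3$ times in total — each differentiation brings down another $\ln x$ — gives
$$\frac{d^{3}J}{da^{3}} = \int_{0}^{1} - 4 x^{a} \log{\left(x \right)}^{3} \, dx = \frac{24}{\left(a + 1\right)^{4}},$$
and the integrand here is exactly the target integrand, so $I = \frac{24}{\left(a + 1\right)^{4}}$.

Setting $a = \frac{5}{6}$:
$$I = \frac{31104}{14641}.$$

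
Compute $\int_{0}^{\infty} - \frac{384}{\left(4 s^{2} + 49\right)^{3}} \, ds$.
$- \frac{36 \pi}{16807}$

Begin with the known result
$$J(a) = \int_{0}^{\infty} - \frac{6}{a^{2} + s^{2}} \, ds = - \frac{3 \pi}{a}.$$

Differentiating under the integral sign with respect to $a$,
$$\frac{dJ}{da} = \int_{0}^{\infty} \frac{12 a}{\left(a^{2} + s^{2}\right)^{2}} \, ds = \frac{3 \pi}{a^{2}},$$
so $\int_{0}^{\infty} - \frac{6}{\left(a^{2} + s^{2}\right)^{2}} \, ds = - \frac{3 \pi}{2 a^{3}}$.

Repeating — each differentiation of $1/(s^2+a^2)^j$ produces $-2ja/(s^2+a^2)^{j+1}$ — and dividing through by $-2ja$ at each step yields, after $2$ differentiations in total,
$$\int_{0}^{\infty} - \frac{6}{\left(a^{2} + s^{2}\right)^{3}} \, ds = - \frac{9 \pi}{8 a^{5}}.$$

Setting $a = \frac{7}{2}$:
$$I = - \frac{36 \pi}{16807}.$$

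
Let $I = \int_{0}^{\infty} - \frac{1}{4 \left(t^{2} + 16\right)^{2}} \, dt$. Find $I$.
$- \frac{\pi}{1024}$

Recall the elementary integral
$$J(a) = \int_{0}^{\infty} - \frac{1}{4 \left(a^{2} + t^{2}\right)} \, dt = - \frac{\pi}{8 a}.$$

Differentiating under the integral sign with respect to $a$,
$$\frac{dJ}{da} = \int_{0}^{\infty} \frac{a}{2 \left(a^{2} + t^{2}\right)^{2}} \, dt = \frac{\pi}{8 a^{2}},$$
so $\int_{0}^{\infty} - \frac{1}{4 \left(a^{2} + t^{2}\right)^{2}} \, dt = - \frac{\pi}{16 a^{3}}$.

Setting $a = 4$:
$$I = - \frac{\pi}{1024}.$$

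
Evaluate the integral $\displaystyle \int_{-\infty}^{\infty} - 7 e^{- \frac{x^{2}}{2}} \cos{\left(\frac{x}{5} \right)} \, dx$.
$- \frac{7 \sqrt{2} \sqrt{\pi}}{e^{\frac{1}{50}}}$

Treat the cosine frequency as a parameter and define $I(b) = \int_{-\infty}^{\infty} - 7 e^{- \frac{x^{2}}{2}} \cos{\left(b x \right)} \, dx$.

Differentiating under the integral sign,
$$I'(b) = \int_{-\infty}^{\infty} 7 x e^{- \frac{x^{2}}{2}} \sin{\left(b x \right)} \, dx.$$

Integrate $\int_{-\infty}^{\infty} x \sin(b x)\, e^{- \frac{x^{2}}{2}}\, dx$ by parts with $u = \sin(b x)$ and $dv = x\, e^{- \frac{x^{2}}{2}}\, dx$, giving $v = - e^{- \frac{x^{2}}{2}}$. The boundary term vanishes and
$$\int_{-\infty}^{\infty} x \sin(b x)\, e^{- \frac{x^{2}}{2}}\, dx = b \int_{-\infty}^{\infty} \cos(b x)\, e^{- \frac{x^{2}}{2}}\, dx,$$
so $I'(b) = - b\, I(b)$.

This is a separable first-order ODE; solving with the initial condition $I(0) = \int_{-\infty}^{\infty} - 7 e^{- \frac{x^{2}}{2}}\,dx = - 7 \sqrt{2} \sqrt{\pi}$ gives
$$I(b) = - 7 \sqrt{2} \sqrt{\pi} e^{- \frac{b^{2}}{2}}.$$

Setting $b = \frac{1}{5}$:
$$I = - \frac{7 \sqrt{2} \sqrt{\pi}}{e^{\frac{1}{50}}}.$$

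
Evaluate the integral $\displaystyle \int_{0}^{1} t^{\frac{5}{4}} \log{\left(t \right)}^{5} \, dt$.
$- \frac{163840}{177147}$

Start from the elementary integral
$$J(a) = \int_{0}^{1} t^{a} \, dt = \frac{1}{a + 1}.$$

Differentiating under the integral sign brings down a factor of $\ln t$:
$$\frac{dJ}{da} = \int_{0}^{1} t^{a} \log{\left(t \right)} \, dt = - \frac{1}{\left(a + 1\right)^{2}}.$$

Repeating $5$ times in total — each differentiation brings down another $\ln t$ — gives
$$\frac{d^{5}J}{da^{5}} = \int_{0}^{1} t^{a} \log{\left(t \right)}^{5} \, dt = - \frac{120}{\left(a + 1\right)^{6}},$$
and the integrand here is exactly the target integrand, so $I = - \frac{120}{\left(a + 1\right)^{6}}$.

Setting $a = \frac{5}{4}$:
$$I = - \frac{163840}{177147}.$$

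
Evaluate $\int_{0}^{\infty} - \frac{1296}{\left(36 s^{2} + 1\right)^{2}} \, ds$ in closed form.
$- 54 \pi$

Recall the elementary integral
$$J(a) = \int_{0}^{\infty} - \frac{1}{a^{2} + s^{2}} \, ds = - \frac{\pi}{2 a}.$$

Differentiating under the integral sign with respect to $a$,
$$\frac{dJ}{da} = \int_{0}^{\infty} \frac{2 a}{\left(a^{2} + s^{2}\right)^{2}} \, ds = \frac{\pi}{2 a^{2}},$$
so $\int_{0}^{\infty} - \frac{1}{\left(a^{2} + s^{2}\right)^{2}} \, ds = - \frac{\pi}{4 a^{3}}$.

Setting $a = \frac{1}{6}$:
$$I = - 54 \pi.$$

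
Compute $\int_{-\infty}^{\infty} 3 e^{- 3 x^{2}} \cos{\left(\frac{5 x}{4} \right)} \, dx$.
$\frac{\sqrt{3} \sqrt{\pi}}{e^{\frac{25}{192}}}$

Treat the cosine frequency as a parameter and define $I(b) = \int_{-\infty}^{\infty} 3 e^{- 3 x^{2}} \cos{\left(b x \right)} \, dx$.

Differentiating under the integral sign,
$$I'(b) = \int_{-\infty}^{\infty} - 3 x e^{- 3 x^{2}} \sin{\left(b x \right)} \, dx.$$

Integrate $\int_{-\infty}^{\infty} x \sin(b x)\, e^{- 3 x^{2}}\, dx$ by parts with $u = \sin(b x)$ and $dv = x\, e^{- 3 x^{2}}\, dx$, giving $v = - \frac{e^{- 3 x^{2}}}{6}$. The boundary term vanishes and
$$\int_{-\infty}^{\infty} x \sin(b x)\, e^{- 3 x^{2}}\, dx = \frac{b}{6} \int_{-\infty}^{\infty} \cos(b x)\, e^{- 3 x^{2}}\, dx,$$
so $I'(b) = - \frac{b}{6}\, I(b)$.

This is a separable first-order ODE; solving with the initial condition $I(0) = \int_{-\infty}^{\infty} 3 e^{- 3 x^{2}}\,dx = \sqrt{3} \sqrt{\pi}$ gives
$$I(b) = \sqrt{3} \sqrt{\pi} e^{- \frac{b^{2}}{12}}.$$

Setting $b = \frac{5}{4}$:
$$I = \frac{\sqrt{3} \sqrt{\pi}}{e^{\frac{25}{192}}}.$$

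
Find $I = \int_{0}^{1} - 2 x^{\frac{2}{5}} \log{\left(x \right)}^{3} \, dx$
$\frac{7500}{2401}$

Consider the simpler parametrised integral
$$J(a) = \int_{0}^{1} - 2 x^{a} \, dx = - \frac{2}{a + 1}.$$

Differentiating under the integral sign brings down a factor of $\ln x$:
$$\frac{dJ}{da} = \int_{0}^{1} - 2 x^{a} \log{\left(x \right)} \, dx = \frac{2}{\left(a + 1\right)^{2}}.$$

Repeating $3$ times in total — each differentiation brings down another $\ln x$ — gives
$$\frac{d^{3}J}{da^{3}} = \int_{0}^{1} - 2 x^{a} \log{\left(x \right)}^{3} \, dx = \frac{12}{\left(a + 1\right)^{4}},$$
and the integrand here is exactly the target integrand, so $I = \frac{12}{\left(a + 1\right)^{4}}$.

Setting $a = \frac{2}{5}$:
$$I = \frac{7500}{2401}.$$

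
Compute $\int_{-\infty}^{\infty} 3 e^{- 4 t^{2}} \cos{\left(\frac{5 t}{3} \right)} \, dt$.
$\frac{3 \sqrt{\pi}}{2 e^{\frac{25}{144}}}$

Treat the cosine frequency as a parameter and define $I(b) = \int_{-\infty}^{\infty} 3 e^{- 4 t^{2}} \cos{\left(b t \right)} \, dt$.

Differentiating under the integral sign,
$$I'(b) = \int_{-\infty}^{\infty} - 3 t e^{- 4 t^{2}} \sin{\left(b t \right)} \, dt.$$

Integrate $\int_{-\infty}^{\infty} t \sin(b t)\, e^{- 4 t^{2}}\, dt$ by parts with $u = \sin(b t)$ and $dv = t\, e^{- 4 t^{2}}\, dt$, giving $v = - \frac{e^{- 4 t^{2}}}{8}$. The boundary term vanishes and
$$\int_{-\infty}^{\infty} t \sin(b t)\, e^{- 4 t^{2}}\, dt = \frac{b}{8} \int_{-\infty}^{\infty} \cos(b t)\, e^{- 4 t^{2}}\, dt,$$
so $I'(b) = - \frac{b}{8}\, I(b)$.

This is a separable first-order ODE; solving with the initial condition $I(0) = \int_{-\infty}^{\infty} 3 e^{- 4 t^{2}}\,dt = \frac{3 \sqrt{\pi}}{2}$ gives
$$I(b) = \frac{3 \sqrt{\pi} e^{- \frac{b^{2}}{16}}}{2}.$$

Setting $b = \frac{5}{3}$:
$$I = \frac{3 \sqrt{\pi}}{2 e^{\frac{25}{144}}}.$$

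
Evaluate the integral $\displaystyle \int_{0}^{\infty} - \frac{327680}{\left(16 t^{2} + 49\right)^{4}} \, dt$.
$- \frac{12800 \pi}{823543}$

Start from the standard arctangent integral
$$J(a) = \int_{0}^{\infty} - \frac{5}{a^{2} + t^{2}} \, dt = - \frac{5 \pi}{2 a}.$$

Differentiating under the integral sign with respect to $a$,
$$\frac{dJ}{da} = \int_{0}^{\infty} \frac{10 a}{\left(a^{2} + t^{2}\right)^{2}} \, dt = \frac{5 \pi}{2 a^{2}},$$
so $\int_{0}^{\infty} - \frac{5}{\left(a^{2} + t^{2}\right)^{2}} \, dt = - \frac{5 \pi}{4 a^{3}}$.

Repeating — each differentiation of $1/(t^2+a^2)^j$ produces $-2ja/(t^2+a^2)^{j+1}$ — and dividing through by $-2ja$ at each step yields, after $3$ differentiations in total,
$$\int_{0}^{\infty} - \frac{5}{\left(a^{2} + t^{2}\right)^{4}} \, dt = - \frac{25 \pi}{32 a^{7}}.$$

Setting $a = \frac{7}{4}$:
$$I = - \frac{12800 \pi}{823543}.$$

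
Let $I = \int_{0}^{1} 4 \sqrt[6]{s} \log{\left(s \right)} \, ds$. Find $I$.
$- \frac{144}{49}$

Begin with the known integral
$$J(a) = \int_{0}^{1} 4 s^{a} \, ds = \frac{4}{a + 1}.$$

Differentiating under the integral sign brings down a factor of $\ln s$:
$$\frac{dJ}{da} = \int_{0}^{1} 4 s^{a} \log{\left(s \right)} \, ds = - \frac{4}{\left(a + 1\right)^{2}}.$$

The integral on the left is $I$, so $I = - \frac{4}{\left(a + 1\right)^{2}}$.

Setting $a = \frac{1}{6}$:
$$I = - \frac{144}{49}.$$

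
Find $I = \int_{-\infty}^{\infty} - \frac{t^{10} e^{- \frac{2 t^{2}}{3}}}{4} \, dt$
$- \frac{229635 \sqrt{6} \sqrt{\pi}}{8192}$

Start from the elementary integral
$$J(a) = \int_{-\infty}^{\infty} - \frac{e^{- a t^{2}}}{4} \, dt = - \frac{\sqrt{\pi}}{4 \sqrt{a}}.$$

Differentiating under the integral sign brings down a factor of $(-t^2)$:
$$\frac{dJ}{da} = \int_{-\infty}^{\infty} \frac{t^{2} e^{- a t^{2}}}{4} \, dt = \frac{\sqrt{\pi}}{8 a^{\frac{3}{2}}}.$$

Repeating $5$ times in total — each differentiation brings down another $(-t^2)$ — gives
$$\frac{d^{5}J}{da^{5}} = \int_{-\infty}^{\infty} \frac{t^{10} e^{- a t^{2}}}{4} \, dt = \frac{945 \sqrt{\pi}}{128 a^{\frac{11}{2}}},$$
and the integrand here is $(-1)^{5}$ times the target integrand, so $I = (-1)^{5}\,\frac{d^{5}J}{da^{5}} = - \frac{945 \sqrt{\pi}}{128 a^{\frac{11}{2}}}$.

Setting $a = \frac{2}{3}$:
$$I = - \frac{229635 \sqrt{6} \sqrt{\pi}}{8192}.$$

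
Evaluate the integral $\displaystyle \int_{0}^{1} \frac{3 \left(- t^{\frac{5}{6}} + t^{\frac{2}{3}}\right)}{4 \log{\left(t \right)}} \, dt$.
$- \frac{3 \log{\left(11 \right)}}{4} + \frac{3 \log{\left(10 \right)}}{4}$

Replace the exponent $\frac{2}{3}$ by a parameter $a$: let $I(a) = \int_{0}^{1} \frac{3 \left(- t^{\frac{5}{6}} + t^{a}\right)}{4 \log{\left(t \right)}} \, dt$.

Since $\dfrac{\partial}{\partial a}\,t^{a} = t^{a} \ln t$, the $\ln t$ in the denominator cancels and
$$\frac{dI}{da} = \int_{0}^{1} \frac{3}{4} t^{a} \, dt = \frac{3}{4} \left[\frac{t^{a+1}}{a+1}\right]_0^1 = \frac{3}{4 \left(a + 1\right)}.$$

Integrating with respect to $a$ gives $I(a) = \log{\left(\frac{\sqrt[4]{11} \cdot 6^{\frac{3}{4}} \left(a + 1\right)^{\frac{3}{4}}}{11} \right)} + C$.

At $a = \frac{5}{6}$ the integrand is identically $0$, so $I(\frac{5}{6}) = 0$. The closed form gives $0$, hence $C = 0$.

Setting $a = \frac{2}{3}$:
$$I = - \frac{3 \log{\left(11 \right)}}{4} + \frac{3 \log{\left(10 \right)}}{4}.$$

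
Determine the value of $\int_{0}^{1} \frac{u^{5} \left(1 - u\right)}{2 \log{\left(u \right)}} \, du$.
$- \frac{\log{\left(7 \right)}}{2} + \frac{\log{\left(6 \right)}}{2}$

Consider the one-parameter family: let $I(a) = \int_{0}^{1} \frac{u^{5} - u^{a}}{2 \log{\left(u \right)}} \, du$.

Since $\dfrac{\partial}{\partial a}\,u^{a} = u^{a} \ln u$, the $\ln u$ in the denominator cancels and
$$\frac{dI}{da} = \int_{0}^{1} - \frac{1}{2} u^{a} \, du = - \frac{1}{2} \left[\frac{u^{a+1}}{a+1}\right]_0^1 = - \frac{1}{2 a + 2}.$$

Integrating with respect to $a$ gives $I(a) = - \frac{\log{\left(a + 1 \right)}}{2} + \frac{\log{\left(6 \right)}}{2} + C$.

At $a = 5$ the integrand is identically $0$, so $I(5) = 0$. The closed form gives $0$, hence $C = 0$.

Setting $a = 6$:
$$I = - \frac{\log{\left(7 \right)}}{2} + \frac{\log{\left(6 \right)}}{2}.$$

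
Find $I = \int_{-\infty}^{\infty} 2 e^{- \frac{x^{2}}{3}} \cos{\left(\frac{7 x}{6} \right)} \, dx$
$\frac{2 \sqrt{3} \sqrt{\pi}}{e^{\frac{49}{48}}}$

Define $I(b) = \int_{-\infty}^{\infty} 2 e^{- \frac{x^{2}}{3}} \cos{\left(b x \right)} \, dx$.

Differentiating under the integral sign,
$$I'(b) = \int_{-\infty}^{\infty} - 2 x e^{- \frac{x^{2}}{3}} \sin{\left(b x \right)} \, dx.$$

Integrate $\int_{-\infty}^{\infty} x \sin(b x)\, e^{- \frac{x^{2}}{3}}\, dx$ by parts with $u = \sin(b x)$ and $dv = x\, e^{- \frac{x^{2}}{3}}\, dx$, giving $v = - \frac{3 e^{- \frac{x^{2}}{3}}}{2}$. The boundary term vanishes and
$$\int_{-\infty}^{\infty} x \sin(b x)\, e^{- \frac{x^{2}}{3}}\, dx = \frac{3 b}{2} \int_{-\infty}^{\infty} \cos(b x)\, e^{- \frac{x^{2}}{3}}\, dx,$$
so $I'(b) = - \frac{3 b}{2}\, I(b)$.

This is a separable first-order ODE; solving with the initial condition $I(0) = \int_{-\infty}^{\infty} 2 e^{- \frac{x^{2}}{3}}\,dx = 2 \sqrt{3} \sqrt{\pi}$ gives
$$I(b) = 2 \sqrt{3} \sqrt{\pi} e^{- \frac{3 b^{2}}{4}}.$$

Setting $b = \frac{7}{6}$:
$$I = \frac{2 \sqrt{3} \sqrt{\pi}}{e^{\frac{49}{48}}}.$$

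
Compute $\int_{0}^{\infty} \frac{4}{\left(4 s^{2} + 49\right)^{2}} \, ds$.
$\frac{\pi}{686}$

Recall the elementary integral
$$J(a) = \int_{0}^{\infty} \frac{1}{4 \left(a^{2} + s^{2}\right)} \, ds = \frac{\pi}{8 a}.$$

Differentiating under the integral sign with respect to $a$,
$$\frac{dJ}{da} = \int_{0}^{\infty} - \frac{a}{2 \left(a^{2} + s^{2}\right)^{2}} \, ds = - \frac{\pi}{8 a^{2}},$$
so $\int_{0}^{\infty} \frac{1}{4 \left(a^{2} + s^{2}\right)^{2}} \, ds = \frac{\pi}{16 a^{3}}$.

Setting $a = \frac{7}{2}$:
$$I = \frac{\pi}{686}.$$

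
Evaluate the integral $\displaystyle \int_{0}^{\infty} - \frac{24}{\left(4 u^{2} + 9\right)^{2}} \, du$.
$- \frac{\pi}{9}$

Recall the elementary integral
$$J(a) = \int_{0}^{\infty} - \frac{3}{2 \left(a^{2} + u^{2}\right)} \, du = - \frac{3 \pi}{4 a}.$$

Differentiating under the integral sign with respect to $a$,
$$\frac{dJ}{da} = \int_{0}^{\infty} \frac{3 a}{\left(a^{2} + u^{2}\right)^{2}} \, du = \frac{3 \pi}{4 a^{2}},$$
so $\int_{0}^{\infty} - \frac{3}{2 \left(a^{2} + u^{2}\right)^{2}} \, du = - \frac{3 \pi}{8 a^{3}}$.

Setting $a = \frac{3}{2}$:
$$I = - \frac{\pi}{9}.$$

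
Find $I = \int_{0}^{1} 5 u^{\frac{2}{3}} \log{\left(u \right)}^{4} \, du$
$\frac{5832}{625}$

Begin with the known integral
$$J(a) = \int_{0}^{1} 5 u^{a} \, du = \frac{5}{a + 1}.$$

Differentiating under the integral sign brings down a factor of $\ln u$:
$$\frac{dJ}{da} = \int_{0}^{1} 5 u^{a} \log{\left(u \right)} \, du = - \frac{5}{\left(a + 1\right)^{2}}.$$

Repeating $4$ times in total — each differentiation brings down another $\ln u$ — gives
$$\frac{d^{4}J}{da^{4}} = \int_{0}^{1} 5 u^{a} \log{\left(u \right)}^{4} \, du = \frac{120}{\left(a + 1\right)^{5}},$$
and the integrand here is exactly the target integrand, so $I = \frac{120}{\left(a + 1\right)^{5}}$.

Setting $a = \frac{2}{3}$:
$$I = \frac{5832}{625}.$$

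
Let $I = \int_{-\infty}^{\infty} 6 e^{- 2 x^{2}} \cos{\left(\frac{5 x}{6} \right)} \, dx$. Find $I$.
$\frac{3 \sqrt{2} \sqrt{\pi}}{e^{\frac{25}{288}}}$

Let $b$ denote the cosine frequency and define $I(b) = \int_{-\infty}^{\infty} 6 e^{- 2 x^{2}} \cos{\left(b x \right)} \, dx$.

Differentiating under the integral sign,
$$I'(b) = \int_{-\infty}^{\infty} - 6 x e^{- 2 x^{2}} \sin{\left(b x \right)} \, dx.$$

Integrate $\int_{-\infty}^{\infty} x \sin(b x)\, e^{- 2 x^{2}}\, dx$ by parts with $u = \sin(b x)$ and $dv = x\, e^{- 2 x^{2}}\, dx$, giving $v = - \frac{e^{- 2 x^{2}}}{4}$. The boundary term vanishes and
$$\int_{-\infty}^{\infty} x \sin(b x)\, e^{- 2 x^{2}}\, dx = \frac{b}{4} \int_{-\infty}^{\infty} \cos(b x)\, e^{- 2 x^{2}}\, dx,$$
so $I'(b) = - \frac{b}{4}\, I(b)$.

This is a separable first-order ODE; solving with the initial condition $I(0) = \int_{-\infty}^{\infty} 6 e^{- 2 x^{2}}\,dx = 3 \sqrt{2} \sqrt{\pi}$ gives
$$I(b) = 3 \sqrt{2} \sqrt{\pi} e^{- \frac{b^{2}}{8}}.$$

Setting $b = \frac{5}{6}$:
$$I = \frac{3 \sqrt{2} \sqrt{\pi}}{e^{\frac{25}{288}}}.$$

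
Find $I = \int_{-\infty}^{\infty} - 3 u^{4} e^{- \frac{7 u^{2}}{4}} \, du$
$- \frac{72 \sqrt{7} \sqrt{\pi}}{343}$

Begin with the known integral
$$J(a) = \int_{-\infty}^{\infty} - 3 e^{- a u^{2}} \, du = - \frac{3 \sqrt{\pi}}{\sqrt{a}}.$$

Differentiating under the integral sign brings down a factor of $(-u^2)$:
$$\frac{dJ}{da} = \int_{-\infty}^{\infty} 3 u^{2} e^{- a u^{2}} \, du = \frac{3 \sqrt{\pi}}{2 a^{\frac{3}{2}}}.$$

Repeating twice in total — each differentiation brings down another $(-u^2)$ — gives
$$\frac{d^{2}J}{da^{2}} = \int_{-\infty}^{\infty} - 3 u^{4} e^{- a u^{2}} \, du = - \frac{9 \sqrt{\pi}}{4 a^{\frac{5}{2}}},$$
and the integrand here is exactly the target integrand, so $I = - \frac{9 \sqrt{\pi}}{4 a^{\frac{5}{2}}}$.

Setting $a = \frac{7}{4}$:
$$I = - \frac{72 \sqrt{7} \sqrt{\pi}}{343}.$$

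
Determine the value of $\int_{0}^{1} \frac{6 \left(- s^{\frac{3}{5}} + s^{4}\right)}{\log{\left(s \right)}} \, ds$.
$\log{\left(\frac{244140625}{262144} \right)}$

Replace the exponent $\frac{3}{5}$ by a parameter $a$: let $I(a) = \int_{0}^{1} \frac{6 \left(s^{4} - s^{a}\right)}{\log{\left(s \right)}} \, ds$.

Since $\dfrac{\partial}{\partial a}\,s^{a} = s^{a} \ln s$, the $\ln s$ in the denominator cancels and
$$\frac{dI}{da} = \int_{0}^{1} -6 s^{a} \, ds = -6 \left[\frac{s^{a+1}}{a+1}\right]_0^1 = - \frac{6}{a + 1}.$$

Integrating with respect to $a$ gives $I(a) = \log{\left(\frac{15625}{\left(a + 1\right)^{6}} \right)} + C$.

At $a = 4$ the integrand is identically $0$, so $I(4) = 0$. The closed form gives $0$, hence $C = 0$.

Setting $a = \frac{3}{5}$:
$$I = \log{\left(\frac{244140625}{262144} \right)}.$$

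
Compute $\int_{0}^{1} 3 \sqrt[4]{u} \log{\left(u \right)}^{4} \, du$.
$\frac{73728}{3125}$

Start from the elementary integral
$$J(a) = \int_{0}^{1} 3 u^{a} \, du = \frac{3}{a + 1}.$$

Differentiating under the integral sign brings down a factor of $\ln u$:
$$\frac{dJ}{da} = \int_{0}^{1} 3 u^{a} \log{\left(u \right)} \, du = - \frac{3}{\left(a + 1\right)^{2}}.$$

Repeating $4$ times in total — each differentiation brings down another $\ln u$ — gives
$$\frac{d^{4}J}{da^{4}} = \int_{0}^{1} 3 u^{a} \log{\left(u \right)}^{4} \, du = \frac{72}{\left(a + 1\right)^{5}},$$
and the integrand here is exactly the target integrand, so $I = \frac{72}{\left(a + 1\right)^{5}}$.

Setting $a = \frac{1}{4}$:
$$I = \frac{73728}{3125}.$$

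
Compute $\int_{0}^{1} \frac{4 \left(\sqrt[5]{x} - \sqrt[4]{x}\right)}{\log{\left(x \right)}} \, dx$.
$\log{\left(\frac{331776}{390625} \right)}$

Consider the one-parameter family: let $I(a) = \int_{0}^{1} \frac{4 \left(- \sqrt[4]{x} + x^{a}\right)}{\log{\left(x \right)}} \, dx$.

Since $\dfrac{\partial}{\partial a}\,x^{a} = x^{a} \ln x$, the $\ln x$ in the denominator cancels and
$$\frac{dI}{da} = \int_{0}^{1} 4 x^{a} \, dx = 4 \left[\frac{x^{a+1}}{a+1}\right]_0^1 = \frac{4}{a + 1}.$$

Integrating with respect to $a$ gives $I(a) = \log{\left(\frac{256 \left(a + 1\right)^{4}}{625} \right)} + C$.

At $a = \frac{1}{4}$ the integrand is identically $0$, so $I(\frac{1}{4}) = 0$. The closed form gives $0$, hence $C = 0$.

Setting $a = \frac{1}{5}$:
$$I = \log{\left(\frac{331776}{390625} \right)}.$$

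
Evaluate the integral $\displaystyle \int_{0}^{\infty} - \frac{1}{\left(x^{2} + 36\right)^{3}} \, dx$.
$- \frac{\pi}{41472}$

Start from the standard arctangent integral
$$J(a) = \int_{0}^{\infty} - \frac{1}{a^{2} + x^{2}} \, dx = - \frac{\pi}{2 a}.$$

Differentiating under the integral sign with respect to $a$,
$$\frac{dJ}{da} = \int_{0}^{\infty} \frac{2 a}{\left(a^{2} + x^{2}\right)^{2}} \, dx = \frac{\pi}{2 a^{2}},$$
so $\int_{0}^{\infty} - \frac{1}{\left(a^{2} + x^{2}\right)^{2}} \, dx = - \frac{\pi}{4 a^{3}}$.

Repeating — each differentiation of $1/(x^2+a^2)^j$ produces $-2ja/(x^2+a^2)^{j+1}$ — and dividing through by $-2ja$ at each step yields, after $2$ differentiations in total,
$$\int_{0}^{\infty} - \frac{1}{\left(a^{2} + x^{2}\right)^{3}} \, dx = - \frac{3 \pi}{16 a^{5}}.$$

Setting $a = 6$:
$$I = - \frac{\pi}{41472}.$$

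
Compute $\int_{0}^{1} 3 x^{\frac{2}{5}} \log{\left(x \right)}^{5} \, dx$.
$- \frac{5625000}{117649}$

Start from the elementary integral
$$J(a) = \int_{0}^{1} 3 x^{a} \, dx = \frac{3}{a + 1}.$$

Differentiating under the integral sign brings down a factor of $\ln x$:
$$\frac{dJ}{da} = \int_{0}^{1} 3 x^{a} \log{\left(x \right)} \, dx = - \frac{3}{\left(a + 1\right)^{2}}.$$

Repeating $5$ times in total — each differentiation brings down another $\ln x$ — gives
$$\frac{d^{5}J}{da^{5}} = \int_{0}^{1} 3 x^{a} \log{\left(x \right)}^{5} \, dx = - \frac{360}{\left(a + 1\right)^{6}},$$
and the integrand here is exactly the target integrand, so $I = - \frac{360}{\left(a + 1\right)^{6}}$.

Setting $a = \frac{2}{5}$:
$$I = - \frac{5625000}{117649}.$$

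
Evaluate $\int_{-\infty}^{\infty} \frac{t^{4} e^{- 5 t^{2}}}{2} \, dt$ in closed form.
$\frac{3 \sqrt{5} \sqrt{\pi}}{1000}$

Consider the simpler parametrised integral
$$J(a) = \int_{-\infty}^{\infty} \frac{e^{- a t^{2}}}{2} \, dt = \frac{\sqrt{\pi}}{2 \sqrt{a}}.$$

Differentiating under the integral sign brings down a factor of $(-t^2)$:
$$\frac{dJ}{da} = \int_{-\infty}^{\infty} - \frac{t^{2} e^{- a t^{2}}}{2} \, dt = - \frac{\sqrt{\pi}}{4 a^{\frac{3}{2}}}.$$

Repeating twice in total — each differentiation brings down another $(-t^2)$ — gives
$$\frac{d^{2}J}{da^{2}} = \int_{-\infty}^{\infty} \frac{t^{4} e^{- a t^{2}}}{2} \, dt = \frac{3 \sqrt{\pi}}{8 a^{\frac{5}{2}}},$$
and the integrand here is exactly the target integrand, so $I = \frac{3 \sqrt{\pi}}{8 a^{\frac{5}{2}}}$.

Setting $a = 5$:
$$I = \frac{3 \sqrt{5} \sqrt{\pi}}{1000}.$$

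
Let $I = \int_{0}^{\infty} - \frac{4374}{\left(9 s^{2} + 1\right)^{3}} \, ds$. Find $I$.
$- \frac{2187 \pi}{8}$

Start from the standard arctangent integral
$$J(a) = \int_{0}^{\infty} - \frac{6}{a^{2} + s^{2}} \, ds = - \frac{3 \pi}{a}.$$

Differentiating under the integral sign with respect to $a$,
$$\frac{dJ}{da} = \int_{0}^{\infty} \frac{12 a}{\left(a^{2} + s^{2}\right)^{2}} \, ds = \frac{3 \pi}{a^{2}},$$
so $\int_{0}^{\infty} - \frac{6}{\left(a^{2} + s^{2}\right)^{2}} \, ds = - \frac{3 \pi}{2 a^{3}}$.

Repeating — each differentiation of $1/(s^2+a^2)^j$ produces $-2ja/(s^2+a^2)^{j+1}$ — and dividing through by $-2ja$ at each step yields, after $2$ differentiations in total,
$$\int_{0}^{\infty} - \frac{6}{\left(a^{2} + s^{2}\right)^{3}} \, ds = - \frac{9 \pi}{8 a^{5}}.$$

Setting $a = \frac{1}{3}$:
$$I = - \frac{2187 \pi}{8}.$$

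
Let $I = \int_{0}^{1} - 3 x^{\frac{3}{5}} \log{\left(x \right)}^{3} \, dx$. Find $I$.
$\frac{5625}{2048}$

Start from the elementary integral
$$J(a) = \int_{0}^{1} - 3 x^{a} \, dx = - \frac{3}{a + 1}.$$

Differentiating under the integral sign brings down a factor of $\ln x$:
$$\frac{dJ}{da} = \int_{0}^{1} - 3 x^{a} \log{\left(x \right)} \, dx = \frac{3}{\left(a + 1\right)^{2}}.$$

Repeating $3$ times in total — each differentiation brings down another $\ln x$ — gives
$$\frac{d^{3}J}{da^{3}} = \int_{0}^{1} - 3 x^{a} \log{\left(x \right)}^{3} \, dx = \frac{18}{\left(a + 1\right)^{4}},$$
and the integrand here is exactly the target integrand, so $I = \frac{18}{\left(a + 1\right)^{4}}$.

Setting $a = \frac{3}{5}$:
$$I = \frac{5625}{2048}.$$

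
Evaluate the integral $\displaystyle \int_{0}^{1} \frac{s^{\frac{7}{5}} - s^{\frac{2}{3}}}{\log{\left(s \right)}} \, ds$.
$- \log{\left(\frac{25}{36} \right)}$

Replace the exponent $\frac{2}{3}$ by a parameter $a$: let $I(a) = \int_{0}^{1} \frac{s^{\frac{7}{5}} - s^{a}}{\log{\left(s \right)}} \, ds$.

Since $\dfrac{\partial}{\partial a}\,s^{a} = s^{a} \ln s$, the $\ln s$ in the denominator cancels and
$$\frac{dI}{da} = \int_{0}^{1} -1 s^{a} \, ds = -1 \left[\frac{s^{a+1}}{a+1}\right]_0^1 = - \frac{1}{a + 1}.$$

Integrating with respect to $a$ gives $I(a) = - \log{\left(\frac{5 a}{12} + \frac{5}{12} \right)} + C$.

At $a = \frac{7}{5}$ the integrand is identically $0$, so $I(\frac{7}{5}) = 0$. The closed form gives $0$, hence $C = 0$.

Setting $a = \frac{2}{3}$:
$$I = - \log{\left(\frac{25}{36} \right)}.$$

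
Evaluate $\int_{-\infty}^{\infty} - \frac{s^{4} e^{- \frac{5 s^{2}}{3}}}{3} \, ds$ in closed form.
$- \frac{9 \sqrt{15} \sqrt{\pi}}{500}$

Start from the elementary integral
$$J(a) = \int_{-\infty}^{\infty} - \frac{e^{- a s^{2}}}{3} \, ds = - \frac{\sqrt{\pi}}{3 \sqrt{a}}.$$

Differentiating under the integral sign brings down a factor of $(-s^2)$:
$$\frac{dJ}{da} = \int_{-\infty}^{\infty} \frac{s^{2} e^{- a s^{2}}}{3} \, ds = \frac{\sqrt{\pi}}{6 a^{\frac{3}{2}}}.$$

Repeating twice in total — each differentiation brings down another $(-s^2)$ — gives
$$\frac{d^{2}J}{da^{2}} = \int_{-\infty}^{\infty} - \frac{s^{4} e^{- a s^{2}}}{3} \, ds = - \frac{\sqrt{\pi}}{4 a^{\frac{5}{2}}},$$
and the integrand here is exactly the target integrand, so $I = - \frac{\sqrt{\pi}}{4 a^{\frac{5}{2}}}$.

Setting $a = \frac{5}{3}$:
$$I = - \frac{9 \sqrt{15} \sqrt{\pi}}{500}.$$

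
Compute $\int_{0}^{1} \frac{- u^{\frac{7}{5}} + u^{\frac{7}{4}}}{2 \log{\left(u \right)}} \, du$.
$- \log{\left(12 \right)} + \frac{\log{\left(165 \right)}}{2}$

Replace the exponent $\frac{7}{4}$ by a parameter $a$: let $I(a) = \int_{0}^{1} \frac{- u^{\frac{7}{5}} + u^{a}}{2 \log{\left(u \right)}} \, du$.

Since $\dfrac{\partial}{\partial a}\,u^{a} = u^{a} \ln u$, the $\ln u$ in the denominator cancels and
$$\frac{dI}{da} = \int_{0}^{1} \frac{1}{2} u^{a} \, du = \frac{1}{2} \left[\frac{u^{a+1}}{a+1}\right]_0^1 = \frac{1}{2 \left(a + 1\right)}.$$

Integrating with respect to $a$ gives $I(a) = \log{\left(\frac{\sqrt{15} \sqrt{a + 1}}{6} \right)} + C$.

At $a = \frac{7}{5}$ the integrand is identically $0$, so $I(\frac{7}{5}) = 0$. The closed form gives $0$, hence $C = 0$.

Setting $a = \frac{7}{4}$:
$$I = - \log{\left(12 \right)} + \frac{\log{\left(165 \right)}}{2}.$$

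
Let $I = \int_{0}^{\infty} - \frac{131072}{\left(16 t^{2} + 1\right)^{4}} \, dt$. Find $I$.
$- 5120 \pi$

Begin with the known result
$$J(a) = \int_{0}^{\infty} - \frac{2}{a^{2} + t^{2}} \, dt = - \frac{\pi}{a}.$$

Differentiating under the integral sign with respect to $a$,
$$\frac{dJ}{da} = \int_{0}^{\infty} \frac{4 a}{\left(a^{2} + t^{2}\right)^{2}} \, dt = \frac{\pi}{a^{2}},$$
so $\int_{0}^{\infty} - \frac{2}{\left(a^{2} + t^{2}\right)^{2}} \, dt = - \frac{\pi}{2 a^{3}}$.

Repeating — each differentiation of $1/(t^2+a^2)^j$ produces $-2ja/(t^2+a^2)^{j+1}$ — and dividing through by $-2ja$ at each step yields, after $3$ differentiations in total,
$$\int_{0}^{\infty} - \frac{2}{\left(a^{2} + t^{2}\right)^{4}} \, dt = - \frac{5 \pi}{16 a^{7}}.$$

Setting $a = \frac{1}{4}$:
$$I = - 5120 \pi.$$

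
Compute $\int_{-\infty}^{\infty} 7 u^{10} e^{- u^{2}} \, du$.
$\frac{6615 \sqrt{\pi}}{32}$

Start from the elementary integral
$$J(a) = \int_{-\infty}^{\infty} 7 e^{- a u^{2}} \, du = \frac{7 \sqrt{\pi}}{\sqrt{a}}.$$

Differentiating under the integral sign brings down a factor of $(-u^2)$:
$$\frac{dJ}{da} = \int_{-\infty}^{\infty} - 7 u^{2} e^{- a u^{2}} \, du = - \frac{7 \sqrt{\pi}}{2 a^{\frac{3}{2}}}.$$

Repeating $5$ times in total — each differentiation brings down another $(-u^2)$ — gives
$$\frac{d^{5}J}{da^{5}} = \int_{-\infty}^{\infty} - 7 u^{10} e^{- a u^{2}} \, du = - \frac{6615 \sqrt{\pi}}{32 a^{\frac{11}{2}}},$$
and the integrand here is $(-1)^{5}$ times the target integrand, so $I = (-1)^{5}\,\frac{d^{5}J}{da^{5}} = \frac{6615 \sqrt{\pi}}{32 a^{\frac{11}{2}}}$.

Setting $a = 1$:
$$I = \frac{6615 \sqrt{\pi}}{32}.$$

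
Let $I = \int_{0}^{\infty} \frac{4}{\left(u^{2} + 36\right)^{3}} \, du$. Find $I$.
$\frac{\pi}{10368}$

Start from the standard arctangent integral
$$J(a) = \int_{0}^{\infty} \frac{4}{a^{2} + u^{2}} \, du = \frac{2 \pi}{a}.$$

Differentiating under the integral sign with respect to $a$,
$$\frac{dJ}{da} = \int_{0}^{\infty} - \frac{8 a}{\left(a^{2} + u^{2}\right)^{2}} \, du = - \frac{2 \pi}{a^{2}},$$
so $\int_{0}^{\infty} \frac{4}{\left(a^{2} + u^{2}\right)^{2}} \, du = \frac{\pi}{a^{3}}$.

Repeating — each differentiation of $1/(u^2+a^2)^j$ produces $-2ja/(u^2+a^2)^{j+1}$ — and dividing through by $-2ja$ at each step yields, after $2$ differentiations in total,
$$\int_{0}^{\infty} \frac{4}{\left(a^{2} + u^{2}\right)^{3}} \, du = \frac{3 \pi}{4 a^{5}}.$$

Setting $a = 6$:
$$I = \frac{\pi}{10368}.$$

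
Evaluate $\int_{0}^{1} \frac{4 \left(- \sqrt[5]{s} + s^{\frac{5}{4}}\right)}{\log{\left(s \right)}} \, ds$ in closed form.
$\log{\left(\frac{50625}{4096} \right)}$

Replace the exponent $\frac{5}{4}$ by a parameter $a$: let $I(a) = \int_{0}^{1} \frac{4 \left(- \sqrt[5]{s} + s^{a}\right)}{\log{\left(s \right)}} \, ds$.

Since $\dfrac{\partial}{\partial a}\,s^{a} = s^{a} \ln s$, the $\ln s$ in the denominator cancels and
$$\frac{dI}{da} = \int_{0}^{1} 4 s^{a} \, ds = 4 \left[\frac{s^{a+1}}{a+1}\right]_0^1 = \frac{4}{a + 1}.$$

Integrating with respect to $a$ gives $I(a) = \log{\left(\frac{625 \left(a + 1\right)^{4}}{1296} \right)} + C$.

At $a = \frac{1}{5}$ the integrand is identically $0$, so $I(\frac{1}{5}) = 0$. The closed form gives $0$, hence $C = 0$.

Setting $a = \frac{5}{4}$:
$$I = \log{\left(\frac{50625}{4096} \right)}.$$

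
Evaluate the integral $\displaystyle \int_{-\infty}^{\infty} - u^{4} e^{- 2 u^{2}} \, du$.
$- \frac{3 \sqrt{2} \sqrt{\pi}}{32}$

Start from the elementary integral
$$J(a) = \int_{-\infty}^{\infty} - e^{- a u^{2}} \, du = - \frac{\sqrt{\pi}}{\sqrt{a}}.$$

Differentiating under the integral sign brings down a factor of $(-u^2)$:
$$\frac{dJ}{da} = \int_{-\infty}^{\infty} u^{2} e^{- a u^{2}} \, du = \frac{\sqrt{\pi}}{2 a^{\frac{3}{2}}}.$$

Repeating twice in total — each differentiation brings down another $(-u^2)$ — gives
$$\frac{d^{2}J}{da^{2}} = \int_{-\infty}^{\infty} - u^{4} e^{- a u^{2}} \, du = - \frac{3 \sqrt{\pi}}{4 a^{\frac{5}{2}}},$$
and the integrand here is exactly the target integrand, so $I = - \frac{3 \sqrt{\pi}}{4 a^{\frac{5}{2}}}$.

Setting $a = 2$:
$$I = - \frac{3 \sqrt{2} \sqrt{\pi}}{32}.$$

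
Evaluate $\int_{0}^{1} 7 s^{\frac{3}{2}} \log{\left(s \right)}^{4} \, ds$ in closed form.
$\frac{5376}{3125}$

Start from the elementary integral
$$J(a) = \int_{0}^{1} 7 s^{a} \, ds = \frac{7}{a + 1}.$$

Differentiating under the integral sign brings down a factor of $\ln s$:
$$\frac{dJ}{da} = \int_{0}^{1} 7 s^{a} \log{\left(s \right)} \, ds = - \frac{7}{\left(a + 1\right)^{2}}.$$

Repeating $4$ times in total — each differentiation brings down another $\ln s$ — gives
$$\frac{d^{4}J}{da^{4}} = \int_{0}^{1} 7 s^{a} \log{\left(s \right)}^{4} \, ds = \frac{168}{\left(a + 1\right)^{5}},$$
and the integrand here is exactly the target integrand, so $I = \frac{168}{\left(a + 1\right)^{5}}$.

Setting $a = \frac{3}{2}$:
$$I = \frac{5376}{3125}.$$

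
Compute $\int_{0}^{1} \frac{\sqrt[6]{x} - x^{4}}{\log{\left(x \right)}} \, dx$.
$- \log{\left(30 \right)} + \log{\left(7 \right)}$

Introduce a parameter $a$ in the exponent: let $I(a) = \int_{0}^{1} \frac{\sqrt[6]{x} - x^{a}}{\log{\left(x \right)}} \, dx$.

Since $\dfrac{\partial}{\partial a}\,x^{a} = x^{a} \ln x$, the $\ln x$ in the denominator cancels and
$$\frac{dI}{da} = \int_{0}^{1} -1 x^{a} \, dx = -1 \left[\frac{x^{a+1}}{a+1}\right]_0^1 = - \frac{1}{a + 1}.$$

Integrating with respect to $a$ gives $I(a) = - \log{\left(\frac{6 a}{7} + \frac{6}{7} \right)} + C$.

At $a = \frac{1}{6}$ the integrand is identically $0$, so $I(\frac{1}{6}) = 0$. The closed form gives $0$, hence $C = 0$.

Setting $a = 4$:
$$I = - \log{\left(30 \right)} + \log{\left(7 \right)}.$$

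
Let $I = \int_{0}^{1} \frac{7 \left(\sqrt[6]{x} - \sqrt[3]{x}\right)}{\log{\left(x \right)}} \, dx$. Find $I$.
$- \log{\left(\frac{2097152}{823543} \right)}$

Introduce a parameter $a$ in the exponent: let $I(a) = \int_{0}^{1} \frac{7 \left(\sqrt[6]{x} - x^{a}\right)}{\log{\left(x \right)}} \, dx$.

Since $\dfrac{\partial}{\partial a}\,x^{a} = x^{a} \ln x$, the $\ln x$ in the denominator cancels and
$$\frac{dI}{da} = \int_{0}^{1} -7 x^{a} \, dx = -7 \left[\frac{x^{a+1}}{a+1}\right]_0^1 = - \frac{7}{a + 1}.$$

Integrating with respect to $a$ gives $I(a) = - \log{\left(\frac{279936 \left(a + 1\right)^{7}}{823543} \right)} + C$.

At $a = \frac{1}{6}$ the integrand is identically $0$, so $I(\frac{1}{6}) = 0$. The closed form gives $0$, hence $C = 0$.

Setting $a = \frac{1}{3}$:
$$I = - \log{\left(\frac{2097152}{823543} \right)}.$$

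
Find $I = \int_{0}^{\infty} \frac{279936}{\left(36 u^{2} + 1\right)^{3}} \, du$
$8748 \pi$

Start from the standard arctangent integral
$$J(a) = \int_{0}^{\infty} \frac{6}{a^{2} + u^{2}} \, du = \frac{3 \pi}{a}.$$

Differentiating under the integral sign with respect to $a$,
$$\frac{dJ}{da} = \int_{0}^{\infty} - \frac{12 a}{\left(a^{2} + u^{2}\right)^{2}} \, du = - \frac{3 \pi}{a^{2}},$$
so $\int_{0}^{\infty} \frac{6}{\left(a^{2} + u^{2}\right)^{2}} \, du = \frac{3 \pi}{2 a^{3}}$.

Repeating — each differentiation of $1/(u^2+a^2)^j$ produces $-2ja/(u^2+a^2)^{j+1}$ — and dividing through by $-2ja$ at each step yields, after $2$ differentiations in total,
$$\int_{0}^{\infty} \frac{6}{\left(a^{2} + u^{2}\right)^{3}} \, du = \frac{9 \pi}{8 a^{5}}.$$

Setting $a = \frac{1}{6}$:
$$I = 8748 \pi.$$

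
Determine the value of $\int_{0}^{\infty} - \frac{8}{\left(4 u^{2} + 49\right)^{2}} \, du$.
$- \frac{\pi}{343}$

Start from the standard arctangent integral
$$J(a) = \int_{0}^{\infty} - \frac{1}{2 \left(a^{2} + u^{2}\right)} \, du = - \frac{\pi}{4 a}.$$

Differentiating under the integral sign with respect to $a$,
$$\frac{dJ}{da} = \int_{0}^{\infty} \frac{a}{\left(a^{2} + u^{2}\right)^{2}} \, du = \frac{\pi}{4 a^{2}},$$
so $\int_{0}^{\infty} - \frac{1}{2 \left(a^{2} + u^{2}\right)^{2}} \, du = - \frac{\pi}{8 a^{3}}$.

Setting $a = \frac{7}{2}$:
$$I = - \frac{\pi}{343}.$$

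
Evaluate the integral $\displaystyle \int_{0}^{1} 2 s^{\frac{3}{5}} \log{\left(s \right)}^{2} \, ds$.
$\frac{125}{128}$

Consider the simpler parametrised integral
$$J(a) = \int_{0}^{1} 2 s^{a} \, ds = \frac{2}{a + 1}.$$

Differentiating under the integral sign brings down a factor of $\ln s$:
$$\frac{dJ}{da} = \int_{0}^{1} 2 s^{a} \log{\left(s \right)} \, ds = - \frac{2}{\left(a + 1\right)^{2}}.$$

Repeating twice in total — each differentiation brings down another $\ln s$ — gives
$$\frac{d^{2}J}{da^{2}} = \int_{0}^{1} 2 s^{a} \log{\left(s \right)}^{2} \, ds = \frac{4}{\left(a + 1\right)^{3}},$$
and the integrand here is exactly the target integrand, so $I = \frac{4}{\left(a + 1\right)^{3}}$.

Setting $a = \frac{3}{5}$:
$$I = \frac{125}{128}.$$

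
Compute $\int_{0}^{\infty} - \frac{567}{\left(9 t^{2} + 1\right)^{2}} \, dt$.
$- \frac{189 \pi}{4}$

Begin with the known result
$$J(a) = \int_{0}^{\infty} - \frac{7}{a^{2} + t^{2}} \, dt = - \frac{7 \pi}{2 a}.$$

Differentiating under the integral sign with respect to $a$,
$$\frac{dJ}{da} = \int_{0}^{\infty} \frac{14 a}{\left(a^{2} + t^{2}\right)^{2}} \, dt = \frac{7 \pi}{2 a^{2}},$$
so $\int_{0}^{\infty} - \frac{7}{\left(a^{2} + t^{2}\right)^{2}} \, dt = - \frac{7 \pi}{4 a^{3}}$.

Setting $a = \frac{1}{3}$:
$$I = - \frac{189 \pi}{4}.$$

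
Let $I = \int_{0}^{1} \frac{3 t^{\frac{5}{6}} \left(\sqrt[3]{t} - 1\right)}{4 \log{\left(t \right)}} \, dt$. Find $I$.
$- \frac{3 \log{\left(11 \right)}}{4} + \frac{3 \log{\left(13 \right)}}{4}$

Consider the one-parameter family: let $I(a) = \int_{0}^{1} \frac{3 \left(t^{\frac{7}{6}} - t^{a}\right)}{4 \log{\left(t \right)}} \, dt$.

Since $\dfrac{\partial}{\partial a}\,t^{a} = t^{a} \ln t$, the $\ln t$ in the denominator cancels and
$$\frac{dI}{da} = \int_{0}^{1} - \frac{3}{4} t^{a} \, dt = - \frac{3}{4} \left[\frac{t^{a+1}}{a+1}\right]_0^1 = - \frac{3}{4 a + 4}.$$

Integrating with respect to $a$ gives $I(a) = - \frac{3 \log{\left(a + 1 \right)}}{4} - \frac{3 \log{\left(6 \right)}}{4} + \frac{3 \log{\left(13 \right)}}{4} + C$.

At $a = \frac{7}{6}$ the integrand is identically $0$, so $I(\frac{7}{6}) = 0$. The closed form gives $0$, hence $C = 0$.

Setting $a = \frac{5}{6}$:
$$I = - \frac{3 \log{\left(11 \right)}}{4} + \frac{3 \log{\left(13 \right)}}{4}.$$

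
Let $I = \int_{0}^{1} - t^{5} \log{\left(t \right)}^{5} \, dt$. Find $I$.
$\frac{5}{1944}$

Start from the elementary integral
$$J(a) = \int_{0}^{1} - t^{a} \, dt = - \frac{1}{a + 1}.$$

Differentiating under the integral sign brings down a factor of $\ln t$:
$$\frac{dJ}{da} = \int_{0}^{1} - t^{a} \log{\left(t \right)} \, dt = \frac{1}{\left(a + 1\right)^{2}}.$$

Repeating $5$ times in total — each differentiation brings down another $\ln t$ — gives
$$\frac{d^{5}J}{da^{5}} = \int_{0}^{1} - t^{a} \log{\left(t \right)}^{5} \, dt = \frac{120}{\left(a + 1\right)^{6}},$$
and the integrand here is exactly the target integrand, so $I = \frac{120}{\left(a + 1\right)^{6}}$.

Setting $a = 5$:
$$I = \frac{5}{1944}.$$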